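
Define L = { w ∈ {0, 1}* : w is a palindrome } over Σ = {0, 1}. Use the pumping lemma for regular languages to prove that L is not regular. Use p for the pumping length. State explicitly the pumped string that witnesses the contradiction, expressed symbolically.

Suppose for contradiction that L is regular, and let p be the pumping length.
Take w = 0^p 1 0^p, a palindrome of length 2p+1 ≥ p.
Write w = xyz as guaranteed by the lemma, with |xy| ≤ p and |y| > 0.
The first p characters of w are 0's, so xy (and hence y) consists only of 0's. Write y = 0^k, 1 ≤ k ≤ p.
Pump with i = 2: xy^2z = 0^{p+k} 1 0^p. Its reverse is 0^p 1 0^{p+k}, which differs from xy^2z since k ≥ 1. So xy^2z is not a palindrome and xy^2z ∉ L.
Contradiction. Therefore L is not regular.

0^{p+k} 1 0^p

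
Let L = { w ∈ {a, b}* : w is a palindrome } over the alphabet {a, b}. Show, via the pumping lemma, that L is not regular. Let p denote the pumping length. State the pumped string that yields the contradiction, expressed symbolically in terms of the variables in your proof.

Assume L is regular; let p be its pumping constant.
Take w = a^p b a^p, a palindrome of length 2p+1 ≥ p.
By the pumping lemma, w = xyz with |xy| ≤ p and y is nonempty.
The first p characters of w are a's, so xy (and hence y) consists only of a's. Write y = a^k, 1 ≤ k ≤ p.
Pump with i = 2: xy^2z = a^{p+k} b a^p. Its reverse is a^p b a^{p+k}, which differs from xy^2z since k ≥ 1. So xy^2z is not a palindrome and xy^2z ∉ L.
This is a contradiction; hence L is not regular.

a^{p+k} b a^p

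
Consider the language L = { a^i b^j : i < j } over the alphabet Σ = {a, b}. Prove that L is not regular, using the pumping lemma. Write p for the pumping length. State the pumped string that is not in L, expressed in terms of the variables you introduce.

a^{p+k} b^{p+1}

Toward a contradiction, assume L is regular with pumping length p.
Choose w = a^p b^{p+1} ∈ L, with |w| = 2p+1 ≥ p.
By the pumping lemma, w = xyz with |xy| ≤ p and |y| ≥ 1.
Since the first p symbols of w are all a's and |xy| ≤ p, y lies entirely in the leading a-block: y = a^k for some k with 1 ≤ k ≤ p.
Consider xy^2z = a^{p+k} b^{p+1}. Since k ≥ 1, the a-count p+k is at least p+1, so i < j fails; thus xy^2z ∉ L.
This is a contradiction; hence L is not regular.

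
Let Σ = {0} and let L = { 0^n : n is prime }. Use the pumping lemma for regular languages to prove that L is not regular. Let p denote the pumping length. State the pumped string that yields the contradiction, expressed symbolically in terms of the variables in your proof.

Toward a contradiction, assume L is regular with pumping length p.
Let q be a prime with q ≥ p+2 (infinitely many primes exist), and take w = 0^q ∈ L with |w| = q ≥ p.
By the pumping lemma, w = xyz with |xy| ≤ p and y is nonempty.
Then y = 0^k for some k with 1 ≤ k ≤ p.
Since 1 ≤ k ≤ p, |xz| = q-k. Pump with i = q+1: |xy^{q+1}z| = (q-k)+(q+1)k = q+qk = q(1+k), which is composite (both factors ≥ 2). So xy^{q+1}z = 0^{q(1+k)} ∉ L.
This contradicts the pumping lemma, so L is not regular.

0^{q(1+k)}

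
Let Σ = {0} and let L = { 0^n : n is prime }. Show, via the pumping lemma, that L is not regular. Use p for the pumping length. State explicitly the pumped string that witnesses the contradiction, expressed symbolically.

Assume L is regular; let p be its pumping constant.
Let q be a prime with q ≥ p+2 (infinitely many primes exist), and take w = 0^q ∈ L with |w| = q ≥ p.
By the pumping lemma, w = xyz with |xy| ≤ p and y is nonempty.
Then y = 0^k for some k with 1 ≤ k ≤ p.
Since 1 ≤ k ≤ p, |xz| = q-k. Pump with i = q+1: |xy^{q+1}z| = (q-k)+(q+1)k = q+qk = q(1+k), which is composite (both factors ≥ 2). So xy^{q+1}z = 0^{q(1+k)} ∉ L.
This is a contradiction; hence L is not regular.

0^{q(1+k)}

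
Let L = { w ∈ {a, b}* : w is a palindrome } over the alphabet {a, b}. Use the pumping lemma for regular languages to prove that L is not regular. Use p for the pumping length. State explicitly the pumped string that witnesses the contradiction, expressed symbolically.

a^{p+k} b a^p

Assume L is regular. Let p be the pumping length given by the pumping lemma.
Take w = a^p b a^p, a palindrome of length 2p+1 ≥ p.
The pumping lemma gives a decomposition w = xyz where |xy| ≤ p and |y| ≥ 1.
Because |xy| ≤ p and w begins with p copies of a, we have y = a^k with 1 ≤ k ≤ p.
Pump with i = 2: xy^2z = a^{p+k} b a^p. Its reverse is a^p b a^{p+k}, which differs from xy^2z since k ≥ 1. So xy^2z is not a palindrome and xy^2z ∉ L.
This is a contradiction; hence L is not regular.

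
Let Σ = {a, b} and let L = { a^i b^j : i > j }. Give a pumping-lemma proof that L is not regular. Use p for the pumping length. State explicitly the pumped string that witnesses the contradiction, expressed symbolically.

a^{p+1-k} b^p

Assume L is regular. Let p be the pumping length given by the pumping lemma.
Choose w = a^{p+1} b^p ∈ L, with |w| = 2p+1 ≥ p.
The pumping lemma gives a decomposition w = xyz where |xy| ≤ p and y is nonempty.
Because |xy| ≤ p and w begins with p copies of a, we have y = a^k with 1 ≤ k ≤ p.
Consider xy^0z = xz = a^{p+1-k} b^p. Since k ≥ 1, the a-count p+1-k is at most p, so i > j fails; thus xz ∉ L.
This contradicts the pumping lemma, so L is not regular.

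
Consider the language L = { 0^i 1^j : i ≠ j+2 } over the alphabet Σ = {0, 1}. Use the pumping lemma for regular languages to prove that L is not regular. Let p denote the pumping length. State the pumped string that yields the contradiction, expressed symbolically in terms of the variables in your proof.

Assume L is regular. Let p be the pumping length given by the pumping lemma.
Choose w = 0^p 1^{p+p!-2}. Since p ≠ (p+p!-2)+2 = p+p!, w ∈ L; and |w| ≥ p.
Write w = xyz as guaranteed by the lemma, with |xy| ≤ p and |y| ≥ 1.
Because |xy| ≤ p and w begins with p copies of 0, we have y = 0^k with 1 ≤ k ≤ p.
Since 1 ≤ k ≤ p, k divides p!; set t = 1 + p!/k. Then xy^t z has p + (p!/k)·k = p + p! copies of 0. Now the 0-count is p+p! and (1-count)+2 = (p+p!-2)+2 = p+p!, so i ≠ j+2 fails. So xy^t z = 0^{p+p!} 1^{p+p!-2} ∉ L.
Contradiction. Therefore L is not regular.

0^{p+p!} 1^{p+p!-2}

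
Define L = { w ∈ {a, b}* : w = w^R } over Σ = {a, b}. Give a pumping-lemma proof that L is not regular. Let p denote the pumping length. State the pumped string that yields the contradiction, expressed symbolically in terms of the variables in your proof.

Assume L is regular. Let p be the pumping length given by the pumping lemma.
Take w = a^p b a^p, a palindrome of length 2p+1 ≥ p.
By the pumping lemma, w = xyz with |xy| ≤ p and y is nonempty.
Because |xy| ≤ p and w begins with p copies of a, we have y = a^k with 1 ≤ k ≤ p.
Pump with i = 2: xy^2z = a^{p+k} b a^p. Its reverse is a^p b a^{p+k}, which differs from xy^2z since k ≥ 1. So xy^2z is not a palindrome and xy^2z ∉ L.
This is a contradiction; hence L is not regular.

a^{p+k} b a^p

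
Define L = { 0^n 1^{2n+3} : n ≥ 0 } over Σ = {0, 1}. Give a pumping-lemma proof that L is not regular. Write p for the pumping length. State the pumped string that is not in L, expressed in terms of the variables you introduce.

0^{p+k} 1^{2p+3}

Assume L is regular. Let p be the pumping length given by the pumping lemma.
Let w = 0^p 1^{2p+3} ∈ L; note |w| = 3p+3 ≥ p.
The pumping lemma gives a decomposition w = xyz where |xy| ≤ p and |y| > 0.
Since the first p symbols of w are all 0's and |xy| ≤ p, y lies entirely in the leading 0-block: y = 0^k for some k with 1 ≤ k ≤ p.
Pump with i = 2: xy^2z = 0^{p+k} 1^{2p+3}. For this to lie in L we would need 2p+3 = 2(p+k)+3, which forces k = 0. But k ≥ 1, so xy^2z ∉ L.
This contradicts the pumping lemma, so L is not regular.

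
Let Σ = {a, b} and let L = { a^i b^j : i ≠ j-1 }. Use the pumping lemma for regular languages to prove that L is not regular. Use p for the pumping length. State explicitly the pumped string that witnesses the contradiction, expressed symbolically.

Assume L is regular. Let p be the pumping length given by the pumping lemma.
Choose w = a^p b^{p+p!+1}. Since p ≠ (p+p!+1)-1 = p+p!, w ∈ L; and |w| ≥ p.
Write w = xyz as guaranteed by the lemma, with |xy| ≤ p and |y| ≥ 1.
The first p characters of w are a's, so xy (and hence y) consists only of a's. Write y = a^k, 1 ≤ k ≤ p.
Since 1 ≤ k ≤ p, k divides p!; set t = 1 + p!/k. Then xy^t z has p + (p!/k)·k = p + p! copies of a. Now the a-count is p+p! and (b-count)-1 = (p+p!+1)-1 = p+p!, so i ≠ j-1 fails. So xy^t z = a^{p+p!} b^{p+p!+1} ∉ L.
This is a contradiction; hence L is not regular.

a^{p+p!} b^{p+p!+1}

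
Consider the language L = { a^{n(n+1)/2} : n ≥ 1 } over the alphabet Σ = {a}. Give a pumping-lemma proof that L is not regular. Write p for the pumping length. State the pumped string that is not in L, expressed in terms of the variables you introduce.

a^{p(p+1)/2+k}

Toward a contradiction, assume L is regular with pumping length p.
Take w = a^{p(p+1)/2} ∈ L with |w| = p(p+1)/2 ≥ p.
Write w = xyz as guaranteed by the lemma, with |xy| ≤ p and |y| > 0.
Then y = a^k for some k with 1 ≤ k ≤ p.
Pump with i = 2: xy^2z = a^{p(p+1)/2+k}. Since 1 ≤ k ≤ p, p(p+1)/2 < p(p+1)/2+k ≤ p(p+1)/2+p < (p+1)(p+2)/2, so p(p+1)/2+k is strictly between consecutive triangular numbers. So xy^2z ∉ L.
Contradiction. Therefore L is not regular.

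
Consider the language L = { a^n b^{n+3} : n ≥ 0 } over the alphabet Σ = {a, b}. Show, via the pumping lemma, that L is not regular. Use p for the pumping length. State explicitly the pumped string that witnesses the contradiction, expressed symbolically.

a^{p+k} b^{p+3}

Assume L is regular; let p be its pumping constant.
Let w = a^p b^{p+3} ∈ L; note |w| = 2p+3 ≥ p.
The pumping lemma gives a decomposition w = xyz where |xy| ≤ p and |y| > 0.
Since the first p symbols of w are all a's and |xy| ≤ p, y lies entirely in the leading a-block: y = a^k for some k with 1 ≤ k ≤ p.
Pump with i = 2: xy^2z = a^{p+k} b^{p+3}. For this to lie in L we would need p+3 = (p+k)+3, which forces k = 0. But k ≥ 1, so xy^2z ∉ L.
Contradiction. Therefore L is not regular.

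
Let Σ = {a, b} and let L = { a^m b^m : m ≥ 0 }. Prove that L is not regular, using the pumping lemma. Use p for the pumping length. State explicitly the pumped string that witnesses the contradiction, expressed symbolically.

Suppose for contradiction that L is regular, and let p be the pumping length.
Take w = a^p b^p. Then w ∈ L and |w| = 2p ≥ p.
The pumping lemma gives a decomposition w = xyz where |xy| ≤ p and |y| ≥ 1.
Because |xy| ≤ p and w begins with p copies of a, we have y = a^k with 1 ≤ k ≤ p.
Pump with i = 2: xy^2z = a^{p+k} b^p. For this to lie in L we would need p = p+k, which forces k = 0. But k ≥ 1, so xy^2z ∉ L.
Contradiction. Therefore L is not regular.

a^{p+k} b^p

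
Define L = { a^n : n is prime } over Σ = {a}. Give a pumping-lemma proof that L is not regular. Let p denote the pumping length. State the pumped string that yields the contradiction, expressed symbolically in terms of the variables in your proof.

Assume L is regular. Let p be the pumping length given by the pumping lemma.
Let q be a prime with q ≥ p+2 (infinitely many primes exist), and take w = a^q ∈ L with |w| = q ≥ p.
Write w = xyz as guaranteed by the lemma, with |xy| ≤ p and |y| ≥ 1.
Then y = a^k for some k with 1 ≤ k ≤ p.
Since 1 ≤ k ≤ p, |xz| = q-k. Pump with i = q+1: |xy^{q+1}z| = (q-k)+(q+1)k = q+qk = q(1+k), which is composite (both factors ≥ 2). So xy^{q+1}z = a^{q(1+k)} ∉ L.
Contradiction. Therefore L is not regular.

a^{q(1+k)}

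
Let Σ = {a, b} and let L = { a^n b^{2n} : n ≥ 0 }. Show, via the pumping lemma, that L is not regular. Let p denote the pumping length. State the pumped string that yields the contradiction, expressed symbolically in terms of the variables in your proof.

a^{p+k} b^{2p}

Suppose for contradiction that L is regular, and let p be the pumping length.
Take w = a^p b^{2p}. Then w ∈ L and |w| = 3p ≥ p.
The pumping lemma gives a decomposition w = xyz where |xy| ≤ p and y is nonempty.
Because |xy| ≤ p and w begins with p copies of a, we have y = a^k with 1 ≤ k ≤ p.
Pump with i = 2: xy^2z = a^{p+k} b^{2p}. For this to lie in L we would need 2p = 2(p+k), which forces k = 0. But k ≥ 1, so xy^2z ∉ L.
This is a contradiction; hence L is not regular.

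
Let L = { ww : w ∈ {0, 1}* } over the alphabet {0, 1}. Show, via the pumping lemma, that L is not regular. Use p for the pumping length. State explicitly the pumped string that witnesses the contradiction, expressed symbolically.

Assume L is regular. Let p be the pumping length given by the pumping lemma.
Take w = 0^p 1^p 0^p 1^p = uu where u = 0^p1^p; then w ∈ L and |w| = 4p ≥ p.
The pumping lemma gives a decomposition w = xyz where |xy| ≤ p and y is nonempty.
The first p characters of w are 0's, so xy (and hence y) consists only of 0's. Write y = 0^k, 1 ≤ k ≤ p.
Pump with i = 2: xy^2z = 0^{p+k} 1^p 0^p 1^p, of length 4p+k. Suppose this equals vv. The string starts with 0 and ends with 1, so v does too; thus the boundary between the two copies of v is a 1→0 transition. There is exactly one such transition, at position 2p+k, so |v| = 2p+k and |vv| = 4p+2k ≠ 4p+k since k ≥ 1. So xy^2z ∉ L.
This is a contradiction; hence L is not regular.

0^{p+k} 1^p 0^p 1^p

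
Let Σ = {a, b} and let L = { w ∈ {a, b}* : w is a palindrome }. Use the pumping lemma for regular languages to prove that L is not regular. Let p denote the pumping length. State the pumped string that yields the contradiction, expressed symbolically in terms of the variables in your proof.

a^{p+k} b a^p

Assume L is regular. Let p be the pumping length given by the pumping lemma.
Take w = a^p b a^p, a palindrome of length 2p+1 ≥ p.
The pumping lemma gives a decomposition w = xyz where |xy| ≤ p and |y| > 0.
Because |xy| ≤ p and w begins with p copies of a, we have y = a^k with 1 ≤ k ≤ p.
Pump with i = 2: xy^2z = a^{p+k} b a^p. Its reverse is a^p b a^{p+k}, which differs from xy^2z since k ≥ 1. So xy^2z is not a palindrome and xy^2z ∉ L.
Contradiction. Therefore L is not regular.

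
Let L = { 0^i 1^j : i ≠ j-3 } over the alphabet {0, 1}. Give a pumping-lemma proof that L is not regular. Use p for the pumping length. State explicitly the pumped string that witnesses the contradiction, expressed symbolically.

0^{p+p!} 1^{p+p!+3}

Assume L is regular; let p be its pumping constant.
Choose w = 0^p 1^{p+p!+3}. Since p ≠ (p+p!+3)-3 = p+p!, w ∈ L; and |w| ≥ p.
By the pumping lemma, w = xyz with |xy| ≤ p and |y| > 0.
Since the first p symbols of w are all 0's and |xy| ≤ p, y lies entirely in the leading 0-block: y = 0^k for some k with 1 ≤ k ≤ p.
Since 1 ≤ k ≤ p, k divides p!; set t = 1 + p!/k. Then xy^t z has p + (p!/k)·k = p + p! copies of 0. Now the 0-count is p+p! and (1-count)-3 = (p+p!+3)-3 = p+p!, so i ≠ j-3 fails. So xy^t z = 0^{p+p!} 1^{p+p!+3} ∉ L.
Contradiction. Therefore L is not regular.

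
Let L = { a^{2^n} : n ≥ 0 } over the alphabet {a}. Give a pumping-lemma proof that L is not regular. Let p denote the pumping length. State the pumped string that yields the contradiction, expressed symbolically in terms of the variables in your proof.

a^{2^p+k}

Assume L is regular; let p be its pumping constant.
Take w = a^{2^p} ∈ L with |w| = 2^p ≥ p.
The pumping lemma gives a decomposition w = xyz where |xy| ≤ p and |y| > 0.
Then y = a^k for some k with 1 ≤ k ≤ p.
Pump with i = 2: xy^2z = a^{2^p+k}. Since 1 ≤ k ≤ p < 2^p, we have 2^p < 2^p+k < 2^{p+1}, so 2^p+k is not a power of 2. So xy^2z ∉ L.
Contradiction. Therefore L is not regular.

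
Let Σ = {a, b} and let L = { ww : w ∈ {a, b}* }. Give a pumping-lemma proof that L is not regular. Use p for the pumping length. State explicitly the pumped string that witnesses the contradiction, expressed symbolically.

Toward a contradiction, assume L is regular with pumping length p.
Take w = a^p b^p a^p b^p = uu where u = a^pb^p; then w ∈ L and |w| = 4p ≥ p.
Write w = xyz as guaranteed by the lemma, with |xy| ≤ p and y is nonempty.
Since the first p symbols of w are all a's and |xy| ≤ p, y lies entirely in the leading a-block: y = a^k for some k with 1 ≤ k ≤ p.
Pump with i = 2: xy^2z = a^{p+k} b^p a^p b^p, of length 4p+k. Suppose this equals vv. The string starts with a and ends with b, so v does too; thus the boundary between the two copies of v is a b→a transition. There is exactly one such transition, at position 2p+k, so |v| = 2p+k and |vv| = 4p+2k ≠ 4p+k since k ≥ 1. So xy^2z ∉ L.
This is a contradiction; hence L is not regular.

a^{p+k} b^p a^p b^p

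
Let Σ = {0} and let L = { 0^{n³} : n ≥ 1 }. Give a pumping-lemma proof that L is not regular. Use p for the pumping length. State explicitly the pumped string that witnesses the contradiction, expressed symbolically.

0^{p³+k}

Assume L is regular; let p be its pumping constant.
Take w = 0^{p³} ∈ L with |w| = p³ ≥ p.
The pumping lemma gives a decomposition w = xyz where |xy| ≤ p and y is nonempty.
Then y = 0^k for some k with 1 ≤ k ≤ p.
Pump with i = 2: xy^2z = 0^{p³+k}. Since 1 ≤ k ≤ p, p³ < p³+k ≤ p³+p < p³+3p²+3p+1 = (p+1)³, so p³+k is not a perfect cube. So xy^2z ∉ L.
Contradiction. Therefore L is not regular.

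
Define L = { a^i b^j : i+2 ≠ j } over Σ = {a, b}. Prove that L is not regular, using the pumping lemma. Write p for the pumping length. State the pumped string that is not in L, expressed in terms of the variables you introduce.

Assume L is regular. Let p be the pumping length given by the pumping lemma.
Choose w = a^p b^{p+p!+2}. Since p ≠ (p+p!+2)-2 = p+p!, w ∈ L; and |w| ≥ p.
The pumping lemma gives a decomposition w = xyz where |xy| ≤ p and |y| > 0.
Since the first p symbols of w are all a's and |xy| ≤ p, y lies entirely in the leading a-block: y = a^k for some k with 1 ≤ k ≤ p.
Since 1 ≤ k ≤ p, k divides p!; set t = 1 + p!/k. Then xy^t z has p + (p!/k)·k = p + p! copies of a. Now the a-count is p+p! and (b-count)-2 = (p+p!+2)-2 = p+p!, so i+2 ≠ j fails. So xy^t z = a^{p+p!} b^{p+p!+2} ∉ L.
This is a contradiction; hence L is not regular.

a^{p+p!} b^{p+p!+2}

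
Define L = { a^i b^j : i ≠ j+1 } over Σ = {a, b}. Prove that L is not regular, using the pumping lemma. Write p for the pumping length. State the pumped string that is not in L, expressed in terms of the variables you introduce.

Suppose for contradiction that L is regular, and let p be the pumping length.
Choose w = a^p b^{p+p!-1}. Since p ≠ (p+p!-1)+1 = p+p!, w ∈ L; and |w| ≥ p.
The pumping lemma gives a decomposition w = xyz where |xy| ≤ p and |y| ≥ 1.
Because |xy| ≤ p and w begins with p copies of a, we have y = a^k with 1 ≤ k ≤ p.
Since 1 ≤ k ≤ p, k divides p!; set t = 1 + p!/k. Then xy^t z has p + (p!/k)·k = p + p! copies of a. Now the a-count is p+p! and (b-count)+1 = (p+p!-1)+1 = p+p!, so i ≠ j+1 fails. So xy^t z = a^{p+p!} b^{p+p!-1} ∉ L.
This contradicts the pumping lemma, so L is not regular.

a^{p+p!} b^{p+p!-1}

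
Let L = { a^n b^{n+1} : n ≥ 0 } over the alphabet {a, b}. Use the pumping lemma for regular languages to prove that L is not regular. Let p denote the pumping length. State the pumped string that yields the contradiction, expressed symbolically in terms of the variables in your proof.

Assume L is regular; let p be its pumping constant.
Choose w = a^p b^{p+1}, which is in L with |w| = 2p+1 ≥ p.
Write w = xyz as guaranteed by the lemma, with |xy| ≤ p and y is nonempty.
The first p characters of w are a's, so xy (and hence y) consists only of a's. Write y = a^k, 1 ≤ k ≤ p.
Pump with i = 2: xy^2z = a^{p+k} b^{p+1}. For this to lie in L we would need p+1 = (p+k)+1, which forces k = 0. But k ≥ 1, so xy^2z ∉ L.
Contradiction. Therefore L is not regular.

a^{p+k} b^{p+1}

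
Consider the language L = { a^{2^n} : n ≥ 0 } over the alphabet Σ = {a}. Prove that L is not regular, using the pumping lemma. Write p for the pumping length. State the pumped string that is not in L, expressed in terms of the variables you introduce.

a^{2^p+k}

Assume L is regular. Let p be the pumping length given by the pumping lemma.
Take w = a^{2^p} ∈ L with |w| = 2^p ≥ p.
By the pumping lemma, w = xyz with |xy| ≤ p and |y| > 0.
Then y = a^k for some k with 1 ≤ k ≤ p.
Pump with i = 2: xy^2z = a^{2^p+k}. Since 1 ≤ k ≤ p < 2^p, we have 2^p < 2^p+k < 2^{p+1}, so 2^p+k is not a power of 2. So xy^2z ∉ L.
This is a contradiction; hence L is not regular.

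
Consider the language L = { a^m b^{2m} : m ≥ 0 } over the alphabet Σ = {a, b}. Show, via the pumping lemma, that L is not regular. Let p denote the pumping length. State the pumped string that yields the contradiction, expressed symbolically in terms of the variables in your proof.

Assume L is regular; let p be its pumping constant.
Let w = a^p b^{2p} ∈ L; note |w| = 3p ≥ p.
By the pumping lemma, w = xyz with |xy| ≤ p and |y| > 0.
The first p characters of w are a's, so xy (and hence y) consists only of a's. Write y = a^k, 1 ≤ k ≤ p.
Pump with i = 2: xy^2z = a^{p+k} b^{2p}. For this to lie in L we would need 2p = 2(p+k), which forces k = 0. But k ≥ 1, so xy^2z ∉ L.
This is a contradiction; hence L is not regular.

a^{p+k} b^{2p}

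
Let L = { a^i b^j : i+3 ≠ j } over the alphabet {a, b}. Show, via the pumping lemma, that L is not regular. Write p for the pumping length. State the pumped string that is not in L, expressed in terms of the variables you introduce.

Suppose for contradiction that L is regular, and let p be the pumping length.
Choose w = a^p b^{p+p!+3}. Since p ≠ (p+p!+3)-3 = p+p!, w ∈ L; and |w| ≥ p.
By the pumping lemma, w = xyz with |xy| ≤ p and |y| > 0.
Since the first p symbols of w are all a's and |xy| ≤ p, y lies entirely in the leading a-block: y = a^k for some k with 1 ≤ k ≤ p.
Since 1 ≤ k ≤ p, k divides p!; set t = 1 + p!/k. Then xy^t z has p + (p!/k)·k = p + p! copies of a. Now the a-count is p+p! and (b-count)-3 = (p+p!+3)-3 = p+p!, so i+3 ≠ j fails. So xy^t z = a^{p+p!} b^{p+p!+3} ∉ L.
This contradicts the pumping lemma, so L is not regular.

a^{p+p!} b^{p+p!+3}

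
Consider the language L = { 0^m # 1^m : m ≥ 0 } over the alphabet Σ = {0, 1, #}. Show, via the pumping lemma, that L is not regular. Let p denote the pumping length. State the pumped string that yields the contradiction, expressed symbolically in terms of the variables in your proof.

0^{p+k} # 1^p

Assume L is regular. Let p be the pumping length given by the pumping lemma.
Take w = 0^p # 1^p ∈ L with |w| = 2p+1 ≥ p.
By the pumping lemma, w = xyz with |xy| ≤ p and |y| ≥ 1.
The first p characters of w are 0's, so xy (and hence y) consists only of 0's. Write y = 0^k, 1 ≤ k ≤ p.
Pump with i = 2: xy^2z = 0^{p+k} # 1^p, which would require p+k = p. But k ≥ 1, so xy^2z ∉ L.
This contradicts the pumping lemma, so L is not regular.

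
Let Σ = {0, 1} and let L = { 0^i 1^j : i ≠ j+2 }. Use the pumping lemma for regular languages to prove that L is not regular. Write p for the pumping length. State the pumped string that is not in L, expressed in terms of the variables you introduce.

0^{p+p!} 1^{p+p!-2}

Suppose for contradiction that L is regular, and let p be the pumping length.
Choose w = 0^p 1^{p+p!-2}. Since p ≠ (p+p!-2)+2 = p+p!, w ∈ L; and |w| ≥ p.
By the pumping lemma, w = xyz with |xy| ≤ p and |y| ≥ 1.
Since the first p symbols of w are all 0's and |xy| ≤ p, y lies entirely in the leading 0-block: y = 0^k for some k with 1 ≤ k ≤ p.
Since 1 ≤ k ≤ p, k divides p!; set t = 1 + p!/k. Then xy^t z has p + (p!/k)·k = p + p! copies of 0. Now the 0-count is p+p! and (1-count)+2 = (p+p!-2)+2 = p+p!, so i ≠ j+2 fails. So xy^t z = 0^{p+p!} 1^{p+p!-2} ∉ L.
Contradiction. Therefore L is not regular.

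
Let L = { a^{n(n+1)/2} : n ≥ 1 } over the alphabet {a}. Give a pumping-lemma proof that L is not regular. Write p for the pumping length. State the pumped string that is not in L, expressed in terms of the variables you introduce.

a^{p(p+1)/2+k}

Suppose for contradiction that L is regular, and let p be the pumping length.
Take w = a^{p(p+1)/2} ∈ L with |w| = p(p+1)/2 ≥ p.
The pumping lemma gives a decomposition w = xyz where |xy| ≤ p and |y| ≥ 1.
Then y = a^k for some k with 1 ≤ k ≤ p.
Pump with i = 2: xy^2z = a^{p(p+1)/2+k}. Since 1 ≤ k ≤ p, p(p+1)/2 < p(p+1)/2+k ≤ p(p+1)/2+p < (p+1)(p+2)/2, so p(p+1)/2+k is strictly between consecutive triangular numbers. So xy^2z ∉ L.
This contradicts the pumping lemma, so L is not regular.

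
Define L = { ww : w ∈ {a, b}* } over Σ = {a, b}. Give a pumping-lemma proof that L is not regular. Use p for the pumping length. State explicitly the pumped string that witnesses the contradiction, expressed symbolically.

Assume L is regular. Let p be the pumping length given by the pumping lemma.
Take w = a^p b^p a^p b^p = uu where u = a^pb^p; then w ∈ L and |w| = 4p ≥ p.
Write w = xyz as guaranteed by the lemma, with |xy| ≤ p and y is nonempty.
Since the first p symbols of w are all a's and |xy| ≤ p, y lies entirely in the leading a-block: y = a^k for some k with 1 ≤ k ≤ p.
Pump with i = 2: xy^2z = a^{p+k} b^p a^p b^p, of length 4p+k. Suppose this equals vv. The string starts with a and ends with b, so v does too; thus the boundary between the two copies of v is a b→a transition. There is exactly one such transition, at position 2p+k, so |v| = 2p+k and |vv| = 4p+2k ≠ 4p+k since k ≥ 1. So xy^2z ∉ L.
This contradicts the pumping lemma, so L is not regular.

a^{p+k} b^p a^p b^p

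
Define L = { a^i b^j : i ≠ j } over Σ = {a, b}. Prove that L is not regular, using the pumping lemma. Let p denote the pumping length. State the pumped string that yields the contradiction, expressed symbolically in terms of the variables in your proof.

a^{p+p!} b^{p+p!}

Toward a contradiction, assume L is regular with pumping length p.
Choose w = a^p b^{p+p!}. Since p ≠ p+p!, w ∈ L; and |w| ≥ p.
Write w = xyz as guaranteed by the lemma, with |xy| ≤ p and |y| ≥ 1.
Since the first p symbols of w are all a's and |xy| ≤ p, y lies entirely in the leading a-block: y = a^k for some k with 1 ≤ k ≤ p.
Since 1 ≤ k ≤ p, k divides p!; set t = 1 + p!/k. Then xy^t z has p + (p!/k)·k = p + p! copies of a. Now the a-count equals the b-count, so i ≠ j fails. So xy^t z = a^{p+p!} b^{p+p!} ∉ L.
This contradicts the pumping lemma, so L is not regular.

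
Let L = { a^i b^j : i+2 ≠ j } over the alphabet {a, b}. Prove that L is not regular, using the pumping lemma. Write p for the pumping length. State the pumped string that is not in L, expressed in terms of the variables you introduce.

a^{p+p!} b^{p+p!+2}

Assume L is regular. Let p be the pumping length given by the pumping lemma.
Choose w = a^p b^{p+p!+2}. Since p ≠ (p+p!+2)-2 = p+p!, w ∈ L; and |w| ≥ p.
By the pumping lemma, w = xyz with |xy| ≤ p and |y| ≥ 1.
The first p characters of w are a's, so xy (and hence y) consists only of a's. Write y = a^k, 1 ≤ k ≤ p.
Since 1 ≤ k ≤ p, k divides p!; set t = 1 + p!/k. Then xy^t z has p + (p!/k)·k = p + p! copies of a. Now the a-count is p+p! and (b-count)-2 = (p+p!+2)-2 = p+p!, so i+2 ≠ j fails. So xy^t z = a^{p+p!} b^{p+p!+2} ∉ L.
This contradicts the pumping lemma, so L is not regular.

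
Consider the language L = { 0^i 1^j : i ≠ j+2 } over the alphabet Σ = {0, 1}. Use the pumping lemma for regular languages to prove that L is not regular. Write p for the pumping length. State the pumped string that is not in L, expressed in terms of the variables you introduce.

Assume L is regular; let p be its pumping constant.
Choose w = 0^p 1^{p+p!-2}. Since p ≠ (p+p!-2)+2 = p+p!, w ∈ L; and |w| ≥ p.
By the pumping lemma, w = xyz with |xy| ≤ p and |y| ≥ 1.
Since the first p symbols of w are all 0's and |xy| ≤ p, y lies entirely in the leading 0-block: y = 0^k for some k with 1 ≤ k ≤ p.
Since 1 ≤ k ≤ p, k divides p!; set t = 1 + p!/k. Then xy^t z has p + (p!/k)·k = p + p! copies of 0. Now the 0-count is p+p! and (1-count)+2 = (p+p!-2)+2 = p+p!, so i ≠ j+2 fails. So xy^t z = 0^{p+p!} 1^{p+p!-2} ∉ L.
Contradiction. Therefore L is not regular.

0^{p+p!} 1^{p+p!-2}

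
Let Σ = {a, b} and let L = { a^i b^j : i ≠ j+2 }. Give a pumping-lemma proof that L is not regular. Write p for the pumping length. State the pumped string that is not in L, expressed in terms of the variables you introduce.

a^{p+p!} b^{p+p!-2}

Assume L is regular; let p be its pumping constant.
Choose w = a^p b^{p+p!-2}. Since p ≠ (p+p!-2)+2 = p+p!, w ∈ L; and |w| ≥ p.
The pumping lemma gives a decomposition w = xyz where |xy| ≤ p and |y| ≥ 1.
The first p characters of w are a's, so xy (and hence y) consists only of a's. Write y = a^k, 1 ≤ k ≤ p.
Since 1 ≤ k ≤ p, k divides p!; set t = 1 + p!/k. Then xy^t z has p + (p!/k)·k = p + p! copies of a. Now the a-count is p+p! and (b-count)+2 = (p+p!-2)+2 = p+p!, so i ≠ j+2 fails. So xy^t z = a^{p+p!} b^{p+p!-2} ∉ L.
This is a contradiction; hence L is not regular.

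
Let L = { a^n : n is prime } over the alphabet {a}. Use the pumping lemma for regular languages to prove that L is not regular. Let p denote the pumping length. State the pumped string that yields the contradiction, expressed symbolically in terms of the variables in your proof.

a^{q(1+k)}

Toward a contradiction, assume L is regular with pumping length p.
Let q be a prime with q ≥ p+2 (infinitely many primes exist), and take w = a^q ∈ L with |w| = q ≥ p.
Write w = xyz as guaranteed by the lemma, with |xy| ≤ p and |y| > 0.
Then y = a^k for some k with 1 ≤ k ≤ p.
Since 1 ≤ k ≤ p, |xz| = q-k. Pump with i = q+1: |xy^{q+1}z| = (q-k)+(q+1)k = q+qk = q(1+k), which is composite (both factors ≥ 2). So xy^{q+1}z = a^{q(1+k)} ∉ L.
This contradicts the pumping lemma, so L is not regular.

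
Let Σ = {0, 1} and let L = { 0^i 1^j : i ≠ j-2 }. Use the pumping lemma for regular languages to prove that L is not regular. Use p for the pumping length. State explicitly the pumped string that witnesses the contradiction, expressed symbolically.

Suppose for contradiction that L is regular, and let p be the pumping length.
Choose w = 0^p 1^{p+p!+2}. Since p ≠ (p+p!+2)-2 = p+p!, w ∈ L; and |w| ≥ p.
Write w = xyz as guaranteed by the lemma, with |xy| ≤ p and |y| ≥ 1.
Because |xy| ≤ p and w begins with p copies of 0, we have y = 0^k with 1 ≤ k ≤ p.
Since 1 ≤ k ≤ p, k divides p!; set t = 1 + p!/k. Then xy^t z has p + (p!/k)·k = p + p! copies of 0. Now the 0-count is p+p! and (1-count)-2 = (p+p!+2)-2 = p+p!, so i ≠ j-2 fails. So xy^t z = 0^{p+p!} 1^{p+p!+2} ∉ L.
This contradicts the pumping lemma, so L is not regular.

0^{p+p!} 1^{p+p!+2}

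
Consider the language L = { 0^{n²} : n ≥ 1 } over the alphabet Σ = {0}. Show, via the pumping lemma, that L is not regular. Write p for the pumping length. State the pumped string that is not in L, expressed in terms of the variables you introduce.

0^{p²+k}

Assume L is regular. Let p be the pumping length given by the pumping lemma.
Take w = 0^{p²} ∈ L with |w| = p² ≥ p.
The pumping lemma gives a decomposition w = xyz where |xy| ≤ p and y is nonempty.
Then y = 0^k for some k with 1 ≤ k ≤ p.
Pump with i = 2: xy^2z = 0^{p²+k}. Since 1 ≤ k ≤ p, p² < p²+k ≤ p²+p < (p+1)², so p²+k lies strictly between consecutive squares and is not a perfect square. So xy^2z ∉ L.
This is a contradiction; hence L is not regular.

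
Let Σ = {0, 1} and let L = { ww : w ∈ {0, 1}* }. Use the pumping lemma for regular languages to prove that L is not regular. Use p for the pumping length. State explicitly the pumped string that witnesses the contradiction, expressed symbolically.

0^{p+k} 1^p 0^p 1^p

Toward a contradiction, assume L is regular with pumping length p.
Take w = 0^p 1^p 0^p 1^p = uu where u = 0^p1^p; then w ∈ L and |w| = 4p ≥ p.
Write w = xyz as guaranteed by the lemma, with |xy| ≤ p and |y| ≥ 1.
The first p characters of w are 0's, so xy (and hence y) consists only of 0's. Write y = 0^k, 1 ≤ k ≤ p.
Pump with i = 2: xy^2z = 0^{p+k} 1^p 0^p 1^p, of length 4p+k. Suppose this equals vv. The string starts with 0 and ends with 1, so v does too; thus the boundary between the two copies of v is a 1→0 transition. There is exactly one such transition, at position 2p+k, so |v| = 2p+k and |vv| = 4p+2k ≠ 4p+k since k ≥ 1. So xy^2z ∉ L.
This is a contradiction; hence L is not regular.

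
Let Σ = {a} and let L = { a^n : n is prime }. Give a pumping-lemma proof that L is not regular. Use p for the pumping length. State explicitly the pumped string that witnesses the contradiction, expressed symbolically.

Suppose for contradiction that L is regular, and let p be the pumping length.
Let q be a prime with q ≥ p+2 (infinitely many primes exist), and take w = a^q ∈ L with |w| = q ≥ p.
The pumping lemma gives a decomposition w = xyz where |xy| ≤ p and y is nonempty.
Then y = a^k for some k with 1 ≤ k ≤ p.
Since 1 ≤ k ≤ p, |xz| = q-k. Pump with i = q+1: |xy^{q+1}z| = (q-k)+(q+1)k = q+qk = q(1+k), which is composite (both factors ≥ 2). So xy^{q+1}z = a^{q(1+k)} ∉ L.
Contradiction. Therefore L is not regular.

a^{q(1+k)}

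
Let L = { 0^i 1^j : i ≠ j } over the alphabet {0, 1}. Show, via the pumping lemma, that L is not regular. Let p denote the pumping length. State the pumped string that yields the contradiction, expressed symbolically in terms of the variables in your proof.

0^{p+p!} 1^{p+p!}

Toward a contradiction, assume L is regular with pumping length p.
Choose w = 0^p 1^{p+p!}. Since p ≠ p+p!, w ∈ L; and |w| ≥ p.
Write w = xyz as guaranteed by the lemma, with |xy| ≤ p and |y| > 0.
Since the first p symbols of w are all 0's and |xy| ≤ p, y lies entirely in the leading 0-block: y = 0^k for some k with 1 ≤ k ≤ p.
Since 1 ≤ k ≤ p, k divides p!; set t = 1 + p!/k. Then xy^t z has p + (p!/k)·k = p + p! copies of 0. Now the 0-count equals the 1-count, so i ≠ j fails. So xy^t z = 0^{p+p!} 1^{p+p!} ∉ L.
This is a contradiction; hence L is not regular.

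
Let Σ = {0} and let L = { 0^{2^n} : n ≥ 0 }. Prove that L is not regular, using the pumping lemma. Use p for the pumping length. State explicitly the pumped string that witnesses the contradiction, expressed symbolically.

Assume L is regular. Let p be the pumping length given by the pumping lemma.
Take w = 0^{2^p} ∈ L with |w| = 2^p ≥ p.
Write w = xyz as guaranteed by the lemma, with |xy| ≤ p and |y| ≥ 1.
Then y = 0^k for some k with 1 ≤ k ≤ p.
Pump with i = 2: xy^2z = 0^{2^p+k}. Since 1 ≤ k ≤ p < 2^p, we have 2^p < 2^p+k < 2^{p+1}, so 2^p+k is not a power of 2. So xy^2z ∉ L.
This contradicts the pumping lemma, so L is not regular.

0^{2^p+k}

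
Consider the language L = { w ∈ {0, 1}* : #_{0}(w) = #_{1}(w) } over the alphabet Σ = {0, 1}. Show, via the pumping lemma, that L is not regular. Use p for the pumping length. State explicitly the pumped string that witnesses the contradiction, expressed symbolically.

0^{p+k} 1^p

Assume L is regular. Let p be the pumping length given by the pumping lemma.
Choose w = 0^p 1^p ∈ L with |w| = 2p ≥ p.
By the pumping lemma, w = xyz with |xy| ≤ p and |y| ≥ 1.
Since the first p symbols of w are all 0's and |xy| ≤ p, y lies entirely in the leading 0-block: y = 0^k for some k with 1 ≤ k ≤ p.
Pump with i = 2: xy^2z = 0^{p+k} 1^p has p+k occurrences of 0 but only p of 1. Since k ≥ 1 the counts differ, so xy^2z ∉ L.
Contradiction. Therefore L is not regular.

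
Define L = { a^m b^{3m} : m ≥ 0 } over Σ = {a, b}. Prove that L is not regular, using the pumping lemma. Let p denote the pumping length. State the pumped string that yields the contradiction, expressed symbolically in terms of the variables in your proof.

Suppose for contradiction that L is regular, and let p be the pumping length.
Let w = a^p b^{3p} ∈ L; note |w| = 4p ≥ p.
Write w = xyz as guaranteed by the lemma, with |xy| ≤ p and y is nonempty.
Since the first p symbols of w are all a's and |xy| ≤ p, y lies entirely in the leading a-block: y = a^k for some k with 1 ≤ k ≤ p.
Pump with i = 2: xy^2z = a^{p+k} b^{3p}. For this to lie in L we would need 3p = 3(p+k), which forces k = 0. But k ≥ 1, so xy^2z ∉ L.
This is a contradiction; hence L is not regular.

a^{p+k} b^{3p}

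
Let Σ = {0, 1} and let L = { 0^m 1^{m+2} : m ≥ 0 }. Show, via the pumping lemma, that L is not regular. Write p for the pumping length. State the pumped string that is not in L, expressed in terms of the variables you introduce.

Suppose for contradiction that L is regular, and let p be the pumping length.
Let w = 0^p 1^{p+2} ∈ L; note |w| = 2p+2 ≥ p.
The pumping lemma gives a decomposition w = xyz where |xy| ≤ p and y is nonempty.
Since the first p symbols of w are all 0's and |xy| ≤ p, y lies entirely in the leading 0-block: y = 0^k for some k with 1 ≤ k ≤ p.
Pump with i = 2: xy^2z = 0^{p+k} 1^{p+2}. For this to lie in L we would need p+2 = (p+k)+2, which forces k = 0. But k ≥ 1, so xy^2z ∉ L.
This is a contradiction; hence L is not regular.

0^{p+k} 1^{p+2}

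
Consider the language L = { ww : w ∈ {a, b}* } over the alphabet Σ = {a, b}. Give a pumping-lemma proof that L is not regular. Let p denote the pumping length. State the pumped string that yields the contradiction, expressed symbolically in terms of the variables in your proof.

Assume L is regular; let p be its pumping constant.
Take w = a^p b^p a^p b^p = uu where u = a^pb^p; then w ∈ L and |w| = 4p ≥ p.
By the pumping lemma, w = xyz with |xy| ≤ p and |y| > 0.
Because |xy| ≤ p and w begins with p copies of a, we have y = a^k with 1 ≤ k ≤ p.
Pump with i = 2: xy^2z = a^{p+k} b^p a^p b^p, of length 4p+k. Suppose this equals vv. The string starts with a and ends with b, so v does too; thus the boundary between the two copies of v is a b→a transition. There is exactly one such transition, at position 2p+k, so |v| = 2p+k and |vv| = 4p+2k ≠ 4p+k since k ≥ 1. So xy^2z ∉ L.
This contradicts the pumping lemma, so L is not regular.

a^{p+k} b^p a^p b^p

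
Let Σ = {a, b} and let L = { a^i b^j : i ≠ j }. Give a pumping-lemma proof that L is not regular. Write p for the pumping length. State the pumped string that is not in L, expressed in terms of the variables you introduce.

a^{p+p!} b^{p+p!}

Assume L is regular; let p be its pumping constant.
Choose w = a^p b^{p+p!}. Since p ≠ p+p!, w ∈ L; and |w| ≥ p.
The pumping lemma gives a decomposition w = xyz where |xy| ≤ p and |y| ≥ 1.
The first p characters of w are a's, so xy (and hence y) consists only of a's. Write y = a^k, 1 ≤ k ≤ p.
Since 1 ≤ k ≤ p, k divides p!; set t = 1 + p!/k. Then xy^t z has p + (p!/k)·k = p + p! copies of a. Now the a-count equals the b-count, so i ≠ j fails. So xy^t z = a^{p+p!} b^{p+p!} ∉ L.
This is a contradiction; hence L is not regular.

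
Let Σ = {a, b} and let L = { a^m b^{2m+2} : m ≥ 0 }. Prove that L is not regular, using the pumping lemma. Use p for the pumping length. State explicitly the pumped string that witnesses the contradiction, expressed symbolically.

a^{p+k} b^{2p+2}

Assume L is regular. Let p be the pumping length given by the pumping lemma.
Choose w = a^p b^{2p+2}, which is in L with |w| = 3p+2 ≥ p.
Write w = xyz as guaranteed by the lemma, with |xy| ≤ p and |y| ≥ 1.
The first p characters of w are a's, so xy (and hence y) consists only of a's. Write y = a^k, 1 ≤ k ≤ p.
Pump with i = 2: xy^2z = a^{p+k} b^{2p+2}. For this to lie in L we would need 2p+2 = 2(p+k)+2, which forces k = 0. But k ≥ 1, so xy^2z ∉ L.
This contradicts the pumping lemma, so L is not regular.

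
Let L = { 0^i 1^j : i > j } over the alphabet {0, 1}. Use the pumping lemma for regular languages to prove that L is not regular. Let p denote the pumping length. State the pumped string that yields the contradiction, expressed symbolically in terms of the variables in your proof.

0^{p+1-k} 1^p

Assume L is regular; let p be its pumping constant.
Choose w = 0^{p+1} 1^p ∈ L, with |w| = 2p+1 ≥ p.
Write w = xyz as guaranteed by the lemma, with |xy| ≤ p and |y| ≥ 1.
The first p characters of w are 0's, so xy (and hence y) consists only of 0's. Write y = 0^k, 1 ≤ k ≤ p.
Consider xy^0z = xz = 0^{p+1-k} 1^p. Since k ≥ 1, the 0-count p+1-k is at most p, so i > j fails; thus xz ∉ L.
This is a contradiction; hence L is not regular.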